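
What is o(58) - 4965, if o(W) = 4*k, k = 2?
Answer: -4957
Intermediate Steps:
o(W) = 8 (o(W) = 4*2 = 8)
o(58) - 4965 = 8 - 4965 = -4957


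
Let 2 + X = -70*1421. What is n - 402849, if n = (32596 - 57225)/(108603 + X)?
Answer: -3678438848/9131 ≈ -4.0285e+5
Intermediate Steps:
X = -99472 (X = -2 - 70*1421 = -2 - 99470 = -99472)
n = -24629/9131 (n = (32596 - 57225)/(108603 - 99472) = -24629/9131 ≈ -2.6973)
n - 402849 = -24629/9131 - 402849 = -3678438848/9131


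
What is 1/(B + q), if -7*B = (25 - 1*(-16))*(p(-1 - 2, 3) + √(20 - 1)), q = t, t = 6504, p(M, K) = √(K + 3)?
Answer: -7/(-45528 + 41*√6 + 41*√19) ≈ 0.00015470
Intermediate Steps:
p(M, K) = √(3 + K)
q = 6504
B = -41*√6/7 - 41*√19/7 (B = -(25 - 1*(-16))*(√(3 + 3) + √(20 - 1))/7 = -(25 + 16)*(√6 + √19)/7 = -41*(√6 + √19)/7 = -(41*√6 + 41*√19)/7 = -41*√6/7 - 41*√19/7 ≈ -39.878)
1/(B + q) = 1/((-41*√6/7 - 41*√19/7) + 6504) = 1/(6504 - 41*√6/7 - 41*√19/7)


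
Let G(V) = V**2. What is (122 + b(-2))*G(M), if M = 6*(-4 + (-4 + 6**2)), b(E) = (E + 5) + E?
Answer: 3471552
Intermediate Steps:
b(E) = 5 + 2*E (b(E) = (5 + E) + E = 5 + 2*E)
M = 168 (M = 6*(-4 + (-4 + 36)) = 6*(-4 + 32) = 6*28 = 168)
(122 + b(-2))*G(M) = (122 + (5 + 2*(-2)))*168**2 = (122 + (5 - 4))*28224 = (122 + 1)*28224 = 123*28224 = 3471552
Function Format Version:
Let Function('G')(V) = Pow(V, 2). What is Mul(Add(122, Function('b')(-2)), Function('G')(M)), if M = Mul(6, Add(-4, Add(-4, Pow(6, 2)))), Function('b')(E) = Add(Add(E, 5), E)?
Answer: 3471552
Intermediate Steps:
Function('b')(E) = Add(5, Mul(2, E)) (Function('b')(E) = Add(Add(5, E), E) = Add(5, Mul(2, E)))
M = 168 (M = Mul(6, Add(-4, Add(-4, 36))) = Mul(6, Add(-4, 32)) = Mul(6, 28) = 168)
Mul(Add(122, Function('b')(-2)), Function('G')(M)) = Mul(Add(122, Add(5, Mul(2, -2))), Pow(168, 2)) = Mul(Add(122, Add(5, -4)), 28224) = Mul(Add(122, 1), 28224) = Mul(123, 28224) = 3471552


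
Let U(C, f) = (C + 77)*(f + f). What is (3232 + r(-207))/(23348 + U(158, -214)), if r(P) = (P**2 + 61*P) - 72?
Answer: -16691/38616 ≈ -0.43223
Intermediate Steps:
r(P) = -72 + P**2 + 61*P
U(C, f) = 2*f*(77 + C) (U(C, f) = (77 + C)*(2*f) = 2*f*(77 + C))
(3232 + r(-207))/(23348 + U(158, -214)) = (3232 + (-72 + (-207)**2 + 61*(-207)))/(23348 + 2*(-214)*(77 + 158)) = (3232 + (-72 + 42849 - 12627))/(23348 + 2*(-214)*235) = (3232 + 30150)/(23348 - 100580) = 33382/(-77232) = 33382*(-1/77232) = -16691/38616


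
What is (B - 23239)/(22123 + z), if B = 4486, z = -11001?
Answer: -18753/11122 ≈ -1.6861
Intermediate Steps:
(B - 23239)/(22123 + z) = (4486 - 23239)/(22123 - 11001) = -18753/11122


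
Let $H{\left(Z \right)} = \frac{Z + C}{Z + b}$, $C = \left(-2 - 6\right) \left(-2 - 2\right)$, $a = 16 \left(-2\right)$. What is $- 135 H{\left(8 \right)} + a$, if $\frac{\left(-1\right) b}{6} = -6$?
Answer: $- \frac{1702}{11} \approx -154.73$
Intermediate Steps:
$b = 36$ ($b = \left(-6\right) \left(-6\right) = 36$)
$a = -32$
$C = 32$ ($C = \left(-8\right) \left(-4\right) = 32$)
$H{\left(Z \right)} = \frac{32 + Z}{36 + Z}$ ($H{\left(Z \right)} = \frac{Z + 32}{Z + 36} = \frac{32 + Z}{36 + Z}$)
$- 135 H{\left(8 \right)} + a = - 135 \frac{32 + 8}{36 + 8} - 32 = - 135 \cdot \frac{1}{44} \cdot 40 - 32 = \left(-135\right) \frac{10}{11} - 32 = - \frac{1350}{11} - 32 = - \frac{1702}{11}$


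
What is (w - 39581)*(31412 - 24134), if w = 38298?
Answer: -9337674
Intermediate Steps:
(w - 39581)*(31412 - 24134) = (38298 - 39581)*(31412 - 24134) = -1283*7278 = -9337674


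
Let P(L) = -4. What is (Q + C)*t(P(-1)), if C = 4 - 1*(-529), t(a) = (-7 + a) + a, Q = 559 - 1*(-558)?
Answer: -24750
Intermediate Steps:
Q = 1117 (Q = 559 + 558 = 1117)
t(a) = -7 + 2*a
C = 533 (C = 4 + 529 = 533)
(Q + C)*t(P(-1)) = (1117 + 533)*(-7 + 2*(-4)) = 1650*(-7 - 8) = 1650*(-15) = -24750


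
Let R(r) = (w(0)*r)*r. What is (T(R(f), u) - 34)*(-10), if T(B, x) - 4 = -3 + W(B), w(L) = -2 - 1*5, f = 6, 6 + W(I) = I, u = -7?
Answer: 2910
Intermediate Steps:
W(I) = -6 + I
w(L) = -7 (w(L) = -2 - 5 = -7)
R(r) = -7*r**2 (R(r) = (-7*r)*r = -7*r**2)
T(B, x) = -5 + B (T(B, x) = 4 + (-3 + (-6 + B)) = 4 + (-9 + B) = -5 + B)
(T(R(f), u) - 34)*(-10) = ((-5 - 7*6**2) - 34)*(-10) = ((-5 - 7*36) - 34)*(-10) = ((-5 - 252) - 34)*(-10) = (-257 - 34)*(-10) = -291*(-10) = 2910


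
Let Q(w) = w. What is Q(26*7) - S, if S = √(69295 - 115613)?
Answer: 182 - I*√46318 ≈ 182.0 - 215.22*I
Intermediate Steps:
S = I*√46318 (S = √(-46318) = I*√46318 ≈ 215.22*I)
Q(26*7) - S = 26*7 - I*√46318 = 182 - I*√46318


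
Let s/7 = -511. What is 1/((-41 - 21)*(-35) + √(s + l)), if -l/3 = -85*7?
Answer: 155/336478 - 4*I*√7/1177673 ≈ 0.00046065 - 8.9864e-6*I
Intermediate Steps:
s = -3577 (s = 7*(-511) = -3577)
l = 1785 (l = -(-255)*7 = -3*(-595) = 1785)
1/((-41 - 21)*(-35) + √(s + l)) = 1/((-41 - 21)*(-35) + √(-3577 + 1785)) = 1/(-62*(-35) + √(-1792)) = 1/(2170 + 16*I*√7)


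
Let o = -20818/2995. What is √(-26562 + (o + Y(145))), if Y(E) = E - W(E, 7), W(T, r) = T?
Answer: 2*I*√59581038490/2995 ≈ 163.0*I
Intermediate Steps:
o = -20818/2995 (o = -20818*1/2995 = -20818/2995 ≈ -6.9509)
Y(E) = 0 (Y(E) = E - E = 0)
√(-26562 + (o + Y(145))) = √(-26562 + (-20818/2995 + 0)) = √(-26562 - 20818/2995) = √(-79574008/2995) = 2*I*√59581038490/2995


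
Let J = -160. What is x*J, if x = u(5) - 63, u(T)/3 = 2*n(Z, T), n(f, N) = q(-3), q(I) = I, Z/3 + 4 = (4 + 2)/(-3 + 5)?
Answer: 12960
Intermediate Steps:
Z = -3 (Z = -12 + 3*((4 + 2)/(-3 + 5)) = -12 + 3*(6/2) = -12 + 3*(6*(1/2)) = -12 + 3*3 = -12 + 9 = -3)
n(f, N) = -3
u(T) = -18 (u(T) = 3*(2*(-3)) = 3*(-6) = -18)
x = -81 (x = -18 - 63 = -81)
x*J = -81*(-160) = 12960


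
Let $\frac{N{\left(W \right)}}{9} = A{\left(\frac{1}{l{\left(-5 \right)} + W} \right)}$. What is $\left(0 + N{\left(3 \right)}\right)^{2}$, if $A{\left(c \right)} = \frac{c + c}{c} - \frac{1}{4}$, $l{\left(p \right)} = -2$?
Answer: $\frac{3969}{16} \approx 248.06$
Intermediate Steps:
$A{\left(c \right)} = \frac{7}{4}$ ($A{\left(c \right)} = \frac{2 c}{c} - \frac{1}{4} = 2 - \frac{1}{4} = \frac{7}{4}$)
$N{\left(W \right)} = \frac{63}{4}$ ($N{\left(W \right)} = 9 \cdot \frac{7}{4} = \frac{63}{4}$)
$\left(0 + N{\left(3 \right)}\right)^{2} = \left(0 + \frac{63}{4}\right)^{2} = \left(\frac{63}{4}\right)^{2} = \frac{3969}{16}$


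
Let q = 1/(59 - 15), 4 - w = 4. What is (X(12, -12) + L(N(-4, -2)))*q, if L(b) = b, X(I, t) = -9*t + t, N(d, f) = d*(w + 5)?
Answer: 19/11 ≈ 1.7273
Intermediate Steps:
w = 0 (w = 4 - 1*4 = 4 - 4 = 0)
N(d, f) = 5*d (N(d, f) = d*(0 + 5) = d*5 = 5*d)
X(I, t) = -8*t
q = 1/44 ≈ 0.022727
(X(12, -12) + L(N(-4, -2)))*q = (-8*(-12) + 5*(-4))*(1/44) = (96 - 20)*(1/44) = 76*(1/44) = 19/11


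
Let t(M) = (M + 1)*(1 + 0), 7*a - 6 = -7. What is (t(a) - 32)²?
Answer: 47524/49 ≈ 969.88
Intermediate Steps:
a = -⅐ (a = 6/7 + (⅐)*(-7) = 6/7 - 1 = -⅐ ≈ -0.14286)
t(M) = 1 + M (t(M) = (1 + M)*1 = 1 + M)
(t(a) - 32)² = ((1 - ⅐) - 32)² = (6/7 - 32)² = (-218/7)² = 47524/49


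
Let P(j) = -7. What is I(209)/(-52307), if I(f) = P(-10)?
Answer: 7/52307 ≈ 0.00013383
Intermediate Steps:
I(f) = -7
I(209)/(-52307) = -7/(-52307) = -7*(-1/52307) = 7/52307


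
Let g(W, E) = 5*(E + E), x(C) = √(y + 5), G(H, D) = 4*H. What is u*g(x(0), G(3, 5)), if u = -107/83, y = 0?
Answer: -12840/83 ≈ -154.70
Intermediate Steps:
x(C) = √5 (x(C) = √(0 + 5) = √5)
g(W, E) = 10*E (g(W, E) = 5*(2*E) = 10*E)
u = -107/83 (u = -107*1/83 = -107/83 ≈ -1.2892)
u*g(x(0), G(3, 5)) = -1070*4*3/83 = -1070*12/83 = -107/83*120 = -12840/83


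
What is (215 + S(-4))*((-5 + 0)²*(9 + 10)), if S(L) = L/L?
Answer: 102600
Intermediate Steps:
S(L) = 1
(215 + S(-4))*((-5 + 0)²*(9 + 10)) = (215 + 1)*((-5 + 0)²*(9 + 10)) = 216*((-5)²*19) = 216*(25*19) = 216*475 = 102600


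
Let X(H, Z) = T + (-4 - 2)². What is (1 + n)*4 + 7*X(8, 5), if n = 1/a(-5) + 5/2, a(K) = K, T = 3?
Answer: 1431/5 ≈ 286.20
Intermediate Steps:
X(H, Z) = 39 (X(H, Z) = 3 + (-4 - 2)² = 3 + (-6)² = 3 + 36 = 39)
n = 23/10 (n = 1/(-5) + 5/2 = 1*(-⅕) + 5*(½) = -⅕ + 5/2 = 23/10 ≈ 2.3000)
(1 + n)*4 + 7*X(8, 5) = (1 + 23/10)*4 + 7*39 = (33/10)*4 + 273 = 66/5 + 273 = 1431/5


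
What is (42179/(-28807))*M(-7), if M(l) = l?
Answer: 295253/28807 ≈ 10.249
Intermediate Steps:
(42179/(-28807))*M(-7) = (42179/(-28807))*(-7) = (42179*(-1/28807))*(-7) = -42179/28807*(-7) = 295253/28807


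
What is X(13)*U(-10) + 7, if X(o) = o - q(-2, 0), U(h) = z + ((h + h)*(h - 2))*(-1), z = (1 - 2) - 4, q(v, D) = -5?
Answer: -4403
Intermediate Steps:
z = -5 (z = -1 - 4 = -5)
U(h) = -5 - 2*h*(-2 + h) (U(h) = -5 + ((h + h)*(h - 2))*(-1) = -5 + ((2*h)*(-2 + h))*(-1) = -5 + (2*h*(-2 + h))*(-1) = -5 - 2*h*(-2 + h))
X(o) = 5 + o (X(o) = o - 1*(-5) = o + 5 = 5 + o)
X(13)*U(-10) + 7 = (5 + 13)*(-5 - 2*(-10)**2 + 4*(-10)) + 7 = 18*(-5 - 2*100 - 40) + 7 = 18*(-5 - 200 - 40) + 7 = 18*(-245) + 7 = -4410 + 7 = -4403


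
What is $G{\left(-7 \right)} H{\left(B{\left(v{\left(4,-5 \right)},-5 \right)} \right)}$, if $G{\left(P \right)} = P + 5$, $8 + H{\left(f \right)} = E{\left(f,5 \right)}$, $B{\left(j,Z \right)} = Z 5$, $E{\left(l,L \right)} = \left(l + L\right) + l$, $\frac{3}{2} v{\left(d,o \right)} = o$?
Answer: $106$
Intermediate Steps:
$v{\left(d,o \right)} = \frac{2 o}{3}$
$E{\left(l,L \right)} = L + 2 l$ ($E{\left(l,L \right)} = \left(L + l\right) + l = L + 2 l$)
$B{\left(j,Z \right)} = 5 Z$
$H{\left(f \right)} = -3 + 2 f$ ($H{\left(f \right)} = -8 + \left(5 + 2 f\right) = -3 + 2 f$)
$G{\left(P \right)} = 5 + P$
$G{\left(-7 \right)} H{\left(B{\left(v{\left(4,-5 \right)},-5 \right)} \right)} = \left(5 - 7\right) \left(-3 + 2 \cdot 5 \left(-5\right)\right) = - 2 \left(-3 + 2 \left(-25\right)\right) = - 2 \left(-3 - 50\right) = \left(-2\right) \left(-53\right) = 106$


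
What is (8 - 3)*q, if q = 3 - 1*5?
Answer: -10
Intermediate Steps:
q = -2 (q = 3 - 5 = -2)
(8 - 3)*q = (8 - 3)*(-2) = 5*(-2) = -10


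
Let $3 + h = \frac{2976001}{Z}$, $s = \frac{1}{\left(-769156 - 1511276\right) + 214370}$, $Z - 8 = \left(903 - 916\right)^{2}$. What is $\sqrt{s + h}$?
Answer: $\frac{\sqrt{645820042688059002}}{6198186} \approx 129.66$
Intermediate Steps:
$Z = 177$ ($Z = 8 + \left(903 - 916\right)^{2} = 8 + \left(-13\right)^{2} = 8 + 169 = 177$)
$s = - \frac{1}{2066062}$ ($s = \frac{1}{-2280432 + 214370} = \frac{1}{-2066062} = - \frac{1}{2066062} \approx -4.8401 \cdot 10^{-7}$)
$h = \frac{2975470}{177}$ ($h = -3 + \frac{2976001}{177} = \frac{2975470}{177} \approx 16811.0$)
$\sqrt{s + h} = \sqrt{- \frac{1}{2066062} + \frac{2975470}{177}} = \sqrt{\frac{104195008457}{6198186}} = \frac{\sqrt{645820042688059002}}{6198186}$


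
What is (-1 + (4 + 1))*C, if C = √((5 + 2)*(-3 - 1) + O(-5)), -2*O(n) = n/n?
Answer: 2*I*√114 ≈ 21.354*I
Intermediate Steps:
O(n) = -½ (O(n) = -n/(2*n) = -½*1 = -½)
C = I*√114/2 (C = √((5 + 2)*(-3 - 1) - ½) = √(7*(-4) - ½) = √(-28 - ½) = √(-57/2) = I*√114/2 ≈ 5.3385*I)
(-1 + (4 + 1))*C = (-1 + (4 + 1))*(I*√114/2) = (-1 + 5)*(I*√114/2) = 4*(I*√114/2) = 2*I*√114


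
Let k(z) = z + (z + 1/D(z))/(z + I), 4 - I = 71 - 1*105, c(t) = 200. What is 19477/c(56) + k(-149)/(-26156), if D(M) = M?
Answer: 2106530848967/21629704200 ≈ 97.391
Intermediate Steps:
I = 38 (I = 4 - (71 - 1*105) = 4 - (71 - 105) = 4 - 1*(-34) = 4 + 34 = 38)
k(z) = z + (z + 1/z)/(38 + z) (k(z) = z + (z + 1/z)/(z + 38) = z + (z + 1/z)/(38 + z))
19477/c(56) + k(-149)/(-26156) = 19477/200 + ((1 + (-149)³ + 39*(-149)²)/((-149)*(38 - 149)))/(-26156) = 19477*(1/200) - 1/149*(1 - 3307949 + 39*22201)/(-111)*(-1/26156) = 19477/200 - 1/149*(-1/111)*(1 - 3307949 + 865839)*(-1/26156) = 19477/200 - 1/149*(-1/111)*(-2442109)*(-1/26156) = 19477/200 - 2442109/16539*(-1/26156) = 19477/200 + 2442109/432594084 = 2106530848967/21629704200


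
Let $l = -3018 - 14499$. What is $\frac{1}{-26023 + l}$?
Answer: $- \frac{1}{43540} \approx -2.2967 \cdot 10^{-5}$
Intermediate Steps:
$l = -17517$
$\frac{1}{-26023 + l} = \frac{1}{-26023 - 17517} = \frac{1}{-43540} = - \frac{1}{43540}$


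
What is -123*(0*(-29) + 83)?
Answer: -10209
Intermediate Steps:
-123*(0*(-29) + 83) = -123*(0 + 83) = -123*83 = -10209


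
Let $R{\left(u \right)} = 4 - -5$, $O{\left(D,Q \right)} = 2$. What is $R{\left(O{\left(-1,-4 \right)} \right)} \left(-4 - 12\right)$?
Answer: $-144$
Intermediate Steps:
$R{\left(u \right)} = 9$ ($R{\left(u \right)} = 4 + 5 = 9$)
$R{\left(O{\left(-1,-4 \right)} \right)} \left(-4 - 12\right) = 9 \left(-4 - 12\right) = 9 \left(-16\right) = -144$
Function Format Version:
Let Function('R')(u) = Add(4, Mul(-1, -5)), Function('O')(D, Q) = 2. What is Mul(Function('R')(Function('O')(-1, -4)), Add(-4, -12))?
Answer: -144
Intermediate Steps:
Function('R')(u) = 9 (Function('R')(u) = Add(4, 5) = 9)
Mul(Function('R')(Function('O')(-1, -4)), Add(-4, -12)) = Mul(9, Add(-4, -12)) = Mul(9, -16) = -144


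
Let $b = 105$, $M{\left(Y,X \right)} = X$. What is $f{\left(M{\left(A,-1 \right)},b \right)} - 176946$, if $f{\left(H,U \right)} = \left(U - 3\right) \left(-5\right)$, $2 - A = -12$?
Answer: $-177456$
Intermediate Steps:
$A = 14$ ($A = 2 - -12 = 2 + 12 = 14$)
$f{\left(H,U \right)} = 15 - 5 U$ ($f{\left(H,U \right)} = \left(-3 + U\right) \left(-5\right) = 15 - 5 U$)
$f{\left(M{\left(A,-1 \right)},b \right)} - 176946 = \left(15 - 525\right) - 176946 = -510 - 176946 = -177456$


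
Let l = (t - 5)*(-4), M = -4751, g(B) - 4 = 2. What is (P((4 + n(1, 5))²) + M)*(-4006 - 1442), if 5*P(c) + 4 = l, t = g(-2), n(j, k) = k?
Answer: 129460824/5 ≈ 2.5892e+7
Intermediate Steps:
g(B) = 6 (g(B) = 4 + 2 = 6)
t = 6
l = -4 (l = (6 - 5)*(-4) = 1*(-4) = -4)
P(c) = -8/5 (P(c) = -⅘ + (⅕)*(-4) = -⅘ - ⅘ = -8/5)
(P((4 + n(1, 5))²) + M)*(-4006 - 1442) = (-8/5 - 4751)*(-4006 - 1442) = -23763/5*(-5448) = 129460824/5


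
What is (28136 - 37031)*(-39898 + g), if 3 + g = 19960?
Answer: 177375195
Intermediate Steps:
g = 19957 (g = -3 + 19960 = 19957)
(28136 - 37031)*(-39898 + g) = (28136 - 37031)*(-39898 + 19957) = -8895*(-19941) = 177375195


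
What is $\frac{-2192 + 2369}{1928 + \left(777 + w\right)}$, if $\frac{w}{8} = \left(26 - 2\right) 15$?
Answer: $\frac{177}{5585} \approx 0.031692$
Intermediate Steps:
$w = 2880$ ($w = 8 \left(26 - 2\right) 15 = 8 \cdot 24 \cdot 15 = 8 \cdot 360 = 2880$)
$\frac{-2192 + 2369}{1928 + \left(777 + w\right)} = \frac{-2192 + 2369}{1928 + \left(777 + 2880\right)} = \frac{177}{1928 + 3657} = \frac{177}{5585}$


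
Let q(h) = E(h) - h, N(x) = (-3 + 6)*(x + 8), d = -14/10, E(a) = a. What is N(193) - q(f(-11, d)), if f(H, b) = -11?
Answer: 603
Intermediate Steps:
d = -7/5 (d = -14*⅒ = -7/5 ≈ -1.4000)
N(x) = 24 + 3*x (N(x) = 3*(8 + x) = 24 + 3*x)
q(h) = 0 (q(h) = h - h = 0)
N(193) - q(f(-11, d)) = (24 + 3*193) - 1*0 = (24 + 579) + 0 = 603 + 0 = 603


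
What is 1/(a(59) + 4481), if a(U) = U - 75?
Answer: 1/4465 ≈ 0.00022396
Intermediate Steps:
a(U) = -75 + U
1/(a(59) + 4481) = 1/((-75 + 59) + 4481) = 1/(-16 + 4481) = 1/4465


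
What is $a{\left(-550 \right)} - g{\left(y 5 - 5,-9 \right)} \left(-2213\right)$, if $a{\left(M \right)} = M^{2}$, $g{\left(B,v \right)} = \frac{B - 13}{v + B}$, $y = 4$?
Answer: $\frac{909713}{3} \approx 3.0324 \cdot 10^{5}$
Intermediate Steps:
$g{\left(B,v \right)} = \frac{-13 + B}{B + v}$
$a{\left(-550 \right)} - g{\left(y 5 - 5,-9 \right)} \left(-2213\right) = \left(-550\right)^{2} - \frac{-13 + \left(4 \cdot 5 - 5\right)}{\left(4 \cdot 5 - 5\right) - 9} \left(-2213\right) = 302500 - \frac{-13 + \left(20 - 5\right)}{\left(20 - 5\right) - 9} \left(-2213\right) = 302500 - \frac{-13 + 15}{15 - 9} \left(-2213\right) = 302500 - \frac{1}{6} \cdot 2 \left(-2213\right) = 302500 - \frac{1}{3} \left(-2213\right) = 302500 - - \frac{2213}{3} = 302500 + \frac{2213}{3} = \frac{909713}{3}$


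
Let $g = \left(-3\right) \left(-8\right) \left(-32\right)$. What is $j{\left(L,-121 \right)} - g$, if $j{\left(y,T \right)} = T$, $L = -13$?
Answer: $647$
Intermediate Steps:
$g = -768$ ($g = 24 \left(-32\right) = -768$)
$j{\left(L,-121 \right)} - g = -121 - -768 = -121 + 768 = 647$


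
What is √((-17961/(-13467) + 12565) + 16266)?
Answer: √129428346/67 ≈ 169.80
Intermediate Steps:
√((-17961/(-13467) + 12565) + 16266) = √((-17961*(-1/13467) + 12565) + 16266) = √((5987/4489 + 12565) + 16266) = √(56410272/4489 + 16266) = √(129428346/4489) = √129428346/67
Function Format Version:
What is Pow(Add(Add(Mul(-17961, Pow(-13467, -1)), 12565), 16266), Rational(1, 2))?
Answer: Mul(Rational(1, 67), Pow(129428346, Rational(1, 2))) ≈ 169.80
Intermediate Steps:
Pow(Add(Add(Mul(-17961, Pow(-13467, -1)), 12565), 16266), Rational(1, 2)) = Pow(Add(Add(Mul(-17961, Rational(-1, 13467)), 12565), 16266), Rational(1, 2)) = Pow(Add(Add(Rational(5987, 4489), 12565), 16266), Rational(1, 2)) = Pow(Add(Rational(56410272, 4489), 16266), Rational(1, 2)) = Pow(Rational(129428346, 4489), Rational(1, 2)) = Mul(Rational(1, 67), Pow(129428346, Rational(1, 2)))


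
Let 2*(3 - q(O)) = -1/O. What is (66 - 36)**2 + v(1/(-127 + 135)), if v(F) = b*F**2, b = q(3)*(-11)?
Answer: 345391/384 ≈ 899.46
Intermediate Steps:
q(O) = 3 + 1/(2*O) (q(O) = 3 - (-1)/(2*O) = 3 + 1/(2*O))
b = -209/6 (b = (3 + (1/2)/3)*(-11) = (3 + (1/2)*(1/3))*(-11) = (3 + 1/6)*(-11) = (19/6)*(-11) = -209/6 ≈ -34.833)
v(F) = -209*F**2/6
(66 - 36)**2 + v(1/(-127 + 135)) = (66 - 36)**2 - 209/(6*(-127 + 135)**2) = 30**2 - 209*(1/8)**2/6 = 900 - 209*(1/8)**2/6 = 900 - 209/6*1/64 = 900 - 209/384 = 345391/384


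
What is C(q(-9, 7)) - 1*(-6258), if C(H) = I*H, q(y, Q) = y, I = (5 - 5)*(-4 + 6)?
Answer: 6258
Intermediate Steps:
I = 0 (I = 0*2 = 0)
C(H) = 0 (C(H) = 0*H = 0)
C(q(-9, 7)) - 1*(-6258) = 0 - 1*(-6258) = 0 + 6258 = 6258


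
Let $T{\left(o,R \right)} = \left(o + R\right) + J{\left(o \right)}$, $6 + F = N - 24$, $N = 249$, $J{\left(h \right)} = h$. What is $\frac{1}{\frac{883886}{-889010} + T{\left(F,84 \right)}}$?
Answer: $\frac{444505}{231589667} \approx 0.0019194$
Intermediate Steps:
$F = 219$ ($F = -6 + \left(249 - 24\right) = -6 + 225 = 219$)
$T{\left(o,R \right)} = R + 2 o$ ($T{\left(o,R \right)} = \left(o + R\right) + o = \left(R + o\right) + o = R + 2 o$)
$\frac{1}{\frac{883886}{-889010} + T{\left(F,84 \right)}} = \frac{1}{\frac{883886}{-889010} + \left(84 + 2 \cdot 219\right)} = \frac{1}{883886 \left(- \frac{1}{889010}\right) + \left(84 + 438\right)} = \frac{1}{- \frac{441943}{444505} + 522} = \frac{1}{\frac{231589667}{444505}} = \frac{444505}{231589667}$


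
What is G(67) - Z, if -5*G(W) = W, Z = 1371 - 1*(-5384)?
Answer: -33842/5 ≈ -6768.4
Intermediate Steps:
Z = 6755 (Z = 1371 + 5384 = 6755)
G(W) = -W/5
G(67) - Z = -1/5*67 - 1*6755 = -67/5 - 6755 = -33842/5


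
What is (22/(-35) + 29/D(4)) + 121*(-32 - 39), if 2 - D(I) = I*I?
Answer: -85937/10 ≈ -8593.7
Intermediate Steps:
D(I) = 2 - I**2 (D(I) = 2 - I*I = 2 - I**2)
(22/(-35) + 29/D(4)) + 121*(-32 - 39) = (22/(-35) + 29/(2 - 1*4**2)) + 121*(-32 - 39) = (22*(-1/35) + 29/(2 - 1*16)) + 121*(-71) = (-22/35 + 29/(2 - 16)) - 8591 = (-22/35 + 29/(-14)) - 8591 = (-22/35 + 29*(-1/14)) - 8591 = (-22/35 - 29/14) - 8591 = -27/10 - 8591 = -85937/10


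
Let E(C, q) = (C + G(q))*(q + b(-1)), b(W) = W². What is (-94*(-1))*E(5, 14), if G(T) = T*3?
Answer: 66270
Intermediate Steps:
G(T) = 3*T
E(C, q) = (1 + q)*(C + 3*q) (E(C, q) = (C + 3*q)*(q + (-1)²) = (C + 3*q)*(q + 1) = (C + 3*q)*(1 + q) = (1 + q)*(C + 3*q))
(-94*(-1))*E(5, 14) = (-94*(-1))*(5 + 3*14 + 3*14² + 5*14) = 94*(5 + 42 + 3*196 + 70) = 94*(5 + 42 + 588 + 70) = 94*705 = 66270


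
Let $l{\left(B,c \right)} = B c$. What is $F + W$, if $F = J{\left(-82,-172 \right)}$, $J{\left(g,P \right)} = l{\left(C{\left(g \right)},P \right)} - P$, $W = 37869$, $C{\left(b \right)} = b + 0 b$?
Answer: $52145$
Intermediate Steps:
$C{\left(b \right)} = b$ ($C{\left(b \right)} = b + 0 = b$)
$J{\left(g,P \right)} = - P + P g$ ($J{\left(g,P \right)} = g P - P = P g - P = - P + P g$)
$F = 14276$ ($F = - 172 \left(-1 - 82\right) = \left(-172\right) \left(-83\right) = 14276$)
$F + W = 14276 + 37869 = 52145$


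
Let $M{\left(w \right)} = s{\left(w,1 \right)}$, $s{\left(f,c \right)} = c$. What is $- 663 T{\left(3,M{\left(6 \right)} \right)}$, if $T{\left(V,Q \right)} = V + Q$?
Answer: $-2652$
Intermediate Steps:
$M{\left(w \right)} = 1$
$T{\left(V,Q \right)} = Q + V$
$- 663 T{\left(3,M{\left(6 \right)} \right)} = - 663 \left(1 + 3\right) = \left(-663\right) 4 = -2652$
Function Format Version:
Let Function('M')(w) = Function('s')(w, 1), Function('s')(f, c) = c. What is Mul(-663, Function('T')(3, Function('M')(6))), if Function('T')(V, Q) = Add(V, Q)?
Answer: -2652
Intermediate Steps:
Function('M')(w) = 1
Function('T')(V, Q) = Add(Q, V)
Mul(-663, Function('T')(3, Function('M')(6))) = Mul(-663, Add(1, 3)) = Mul(-663, 4) = -2652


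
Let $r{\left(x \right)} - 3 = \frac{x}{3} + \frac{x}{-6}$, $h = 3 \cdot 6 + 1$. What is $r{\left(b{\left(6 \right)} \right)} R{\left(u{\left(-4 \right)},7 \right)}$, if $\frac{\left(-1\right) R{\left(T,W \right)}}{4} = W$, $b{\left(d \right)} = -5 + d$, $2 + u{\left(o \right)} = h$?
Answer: $- \frac{266}{3} \approx -88.667$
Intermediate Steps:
$h = 19$ ($h = 18 + 1 = 19$)
$u{\left(o \right)} = 17$ ($u{\left(o \right)} = -2 + 19 = 17$)
$R{\left(T,W \right)} = - 4 W$
$r{\left(x \right)} = 3 + \frac{x}{6}$ ($r{\left(x \right)} = 3 + \left(\frac{x}{3} + \frac{x}{-6}\right) = 3 + \left(x \frac{1}{3} + x \left(- \frac{1}{6}\right)\right) = 3 + \left(\frac{x}{3} - \frac{x}{6}\right) = 3 + \frac{x}{6}$)
$r{\left(b{\left(6 \right)} \right)} R{\left(u{\left(-4 \right)},7 \right)} = \left(3 + \frac{-5 + 6}{6}\right) \left(\left(-4\right) 7\right) = \left(3 + \frac{1}{6} \cdot 1\right) \left(-28\right) = \left(3 + \frac{1}{6}\right) \left(-28\right) = \frac{19}{6} \left(-28\right) = - \frac{266}{3}$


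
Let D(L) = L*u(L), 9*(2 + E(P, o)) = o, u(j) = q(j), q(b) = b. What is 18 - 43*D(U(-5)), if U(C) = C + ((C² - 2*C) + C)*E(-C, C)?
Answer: -2580913/9 ≈ -2.8677e+5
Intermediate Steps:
u(j) = j
E(P, o) = -2 + o/9
U(C) = C + (-2 + C/9)*(C² - C) (U(C) = C + ((C² - 2*C) + C)*(-2 + C/9) = C + (C² - C)*(-2 + C/9) = C + (-2 + C/9)*(C² - C))
D(L) = L² (D(L) = L*L = L²)
18 - 43*D(U(-5)) = 18 - 43*25*(27 - 1*(-5) - 5*(-18 - 5))²/81 = 18 - 43*25*(27 + 5 - 5*(-23))²/81 = 18 - 43*25*(27 + 5 + 115)²/81 = 18 - 43*((⅑)*(-5)*147)² = 18 - 43*(-245/3)² = 18 - 43*60025/9 = 18 - 2581075/9 = -2580913/9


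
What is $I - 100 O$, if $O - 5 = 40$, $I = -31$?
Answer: $-4531$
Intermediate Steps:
$O = 45$ ($O = 5 + 40 = 45$)
$I - 100 O = -31 - 4500 = -4531$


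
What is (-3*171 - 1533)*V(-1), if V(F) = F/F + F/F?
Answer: -4092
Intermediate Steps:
V(F) = 2 (V(F) = 1 + 1 = 2)
(-3*171 - 1533)*V(-1) = (-3*171 - 1533)*2 = (-513 - 1533)*2 = -2046*2 = -4092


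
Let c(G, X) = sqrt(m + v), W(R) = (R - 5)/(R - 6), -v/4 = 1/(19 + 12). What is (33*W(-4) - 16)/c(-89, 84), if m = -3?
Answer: -137*I*sqrt(3007)/970 ≈ -7.7449*I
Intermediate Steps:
v = -4/31 (v = -4/(19 + 12) = -4/31 ≈ -0.12903)
W(R) = (-5 + R)/(-6 + R)
c(G, X) = I*sqrt(3007)/31 (c(G, X) = sqrt(-3 - 4/31) = sqrt(-97/31) = I*sqrt(3007)/31)
(33*W(-4) - 16)/c(-89, 84) = (33*((-5 - 4)/(-6 - 4)) - 16)/((I*sqrt(3007)/31)) = (33*(-9/(-10)) - 16)*(-I*sqrt(3007)/97) = (33*(-1/10*(-9)) - 16)*(-I*sqrt(3007)/97) = (33*(9/10) - 16)*(-I*sqrt(3007)/97) = (297/10 - 16)*(-I*sqrt(3007)/97) = 137*(-I*sqrt(3007)/97)/10 = -137*I*sqrt(3007)/970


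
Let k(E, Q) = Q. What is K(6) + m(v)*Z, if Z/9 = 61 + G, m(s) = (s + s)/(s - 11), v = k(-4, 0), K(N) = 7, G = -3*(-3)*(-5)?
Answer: 7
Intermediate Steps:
G = -45 (G = 9*(-5) = -45)
v = 0
m(s) = 2*s/(-11 + s) (m(s) = (2*s)/(-11 + s) = 2*s/(-11 + s))
Z = 144 (Z = 9*(61 - 45) = 9*16 = 144)
K(6) + m(v)*Z = 7 + (2*0/(-11 + 0))*144 = 7 + (2*0/(-11))*144 = 7 + (2*0*(-1/11))*144 = 7 + 0*144 = 7 + 0 = 7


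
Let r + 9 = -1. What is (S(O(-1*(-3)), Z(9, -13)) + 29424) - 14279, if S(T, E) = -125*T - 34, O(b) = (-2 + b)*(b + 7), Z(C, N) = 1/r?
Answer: 13861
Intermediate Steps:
r = -10 (r = -9 - 1 = -10)
Z(C, N) = -⅒ (Z(C, N) = 1/(-10) = -⅒)
O(b) = (-2 + b)*(7 + b)
S(T, E) = -34 - 125*T
(S(O(-1*(-3)), Z(9, -13)) + 29424) - 14279 = ((-34 - 125*(-14 + (-1*(-3))² + 5*(-1*(-3)))) + 29424) - 14279 = ((-34 - 125*(-14 + 3² + 5*3)) + 29424) - 14279 = ((-34 - 125*(-14 + 9 + 15)) + 29424) - 14279 = ((-34 - 125*10) + 29424) - 14279 = ((-34 - 1250) + 29424) - 14279 = (-1284 + 29424) - 14279 = 28140 - 14279 = 13861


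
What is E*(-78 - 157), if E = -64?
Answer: 15040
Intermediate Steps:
E*(-78 - 157) = -64*(-78 - 157) = -64*(-235) = 15040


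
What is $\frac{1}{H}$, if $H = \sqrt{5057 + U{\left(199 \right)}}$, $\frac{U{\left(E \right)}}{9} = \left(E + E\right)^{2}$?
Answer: $\frac{\sqrt{1430693}}{1430693} \approx 0.00083604$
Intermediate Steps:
$U{\left(E \right)} = 36 E^{2}$ ($U{\left(E \right)} = 9 \left(E + E\right)^{2} = 9 \left(2 E\right)^{2} = 9 \cdot 4 E^{2} = 36 E^{2}$)
$H = \sqrt{1430693}$ ($H = \sqrt{5057 + 36 \cdot 199^{2}} = \sqrt{5057 + 36 \cdot 39601} = \sqrt{5057 + 1425636} = \sqrt{1430693} \approx 1196.1$)
$\frac{1}{H} = \frac{1}{\sqrt{1430693}} = \frac{\sqrt{1430693}}{1430693}$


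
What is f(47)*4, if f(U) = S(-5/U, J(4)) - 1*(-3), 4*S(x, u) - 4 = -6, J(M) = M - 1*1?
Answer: 10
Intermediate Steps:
J(M) = -1 + M (J(M) = M - 1 = -1 + M)
S(x, u) = -½ (S(x, u) = 1 + (¼)*(-6) = 1 - 3/2 = -½)
f(U) = 5/2 (f(U) = -½ - 1*(-3) = -½ + 3 = 5/2)
f(47)*4 = (5/2)*4 = 10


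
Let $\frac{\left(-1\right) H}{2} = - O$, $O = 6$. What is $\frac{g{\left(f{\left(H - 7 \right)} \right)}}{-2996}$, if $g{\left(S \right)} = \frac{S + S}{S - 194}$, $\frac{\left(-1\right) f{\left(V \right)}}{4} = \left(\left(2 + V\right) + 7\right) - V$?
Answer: $- \frac{9}{86135} \approx -0.00010449$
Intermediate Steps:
$H = 12$ ($H = - 2 \left(\left(-1\right) 6\right) = \left(-2\right) \left(-6\right) = 12$)
$f{\left(V \right)} = -36$ ($f{\left(V \right)} = - 4 \left(\left(\left(2 + V\right) + 7\right) - V\right) = - 4 \left(\left(9 + V\right) - V\right) = \left(-4\right) 9 = -36$)
$g{\left(S \right)} = \frac{2 S}{-194 + S}$
$\frac{g{\left(f{\left(H - 7 \right)} \right)}}{-2996} = \frac{2 \left(-36\right) \frac{1}{-194 - 36}}{-2996} = 2 \left(-36\right) \frac{1}{-230} \left(- \frac{1}{2996}\right) = 2 \left(-36\right) \left(- \frac{1}{230}\right) \left(- \frac{1}{2996}\right) = \frac{36}{115} \left(- \frac{1}{2996}\right) = - \frac{9}{86135}$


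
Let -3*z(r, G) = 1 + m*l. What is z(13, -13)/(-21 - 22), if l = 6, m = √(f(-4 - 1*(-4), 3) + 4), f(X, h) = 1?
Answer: 1/129 + 2*√5/43 ≈ 0.11176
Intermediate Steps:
m = √5 (m = √(1 + 4) = √5 ≈ 2.2361)
z(r, G) = -⅓ - 2*√5 (z(r, G) = -(1 + √5*6)/3 = -(1 + 6*√5)/3 = -⅓ - 2*√5)
z(13, -13)/(-21 - 22) = (-⅓ - 2*√5)/(-21 - 22) = (-⅓ - 2*√5)/(-43) = -(-⅓ - 2*√5)/43 = 1/129 + 2*√5/43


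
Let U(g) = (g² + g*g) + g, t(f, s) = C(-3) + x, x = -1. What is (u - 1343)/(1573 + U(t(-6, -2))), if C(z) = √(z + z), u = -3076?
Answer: -4419*I/(3*√6 + 1562*I) ≈ -2.829 - 0.013309*I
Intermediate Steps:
C(z) = √2*√z (C(z) = √(2*z) = √2*√z)
t(f, s) = -1 + I*√6 (t(f, s) = √2*√(-3) - 1 = √2*(I*√3) - 1 = I*√6 - 1 = -1 + I*√6)
U(g) = g + 2*g² (U(g) = (g² + g²) + g = 2*g² + g = g + 2*g²)
(u - 1343)/(1573 + U(t(-6, -2))) = (-3076 - 1343)/(1573 + (-1 + I*√6)*(1 + 2*(-1 + I*√6))) = -4419/(1573 + (-1 + I*√6)*(1 + (-2 + 2*I*√6))) = -4419/(1573 + (-1 + I*√6)*(-1 + 2*I*√6))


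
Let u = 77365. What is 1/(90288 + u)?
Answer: 1/167653 ≈ 5.9647e-6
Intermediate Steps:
1/(90288 + u) = 1/(90288 + 77365) = 1/167653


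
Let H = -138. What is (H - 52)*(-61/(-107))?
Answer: -11590/107 ≈ -108.32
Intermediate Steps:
(H - 52)*(-61/(-107)) = (-138 - 52)*(-61/(-107)) = -(-11590)*(-1)/107 = -190*61/107 = -11590/107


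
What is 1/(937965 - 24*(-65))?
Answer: 1/939525 ≈ 1.0644e-6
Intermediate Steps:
1/(937965 - 24*(-65)) = 1/(937965 + 1560) = 1/939525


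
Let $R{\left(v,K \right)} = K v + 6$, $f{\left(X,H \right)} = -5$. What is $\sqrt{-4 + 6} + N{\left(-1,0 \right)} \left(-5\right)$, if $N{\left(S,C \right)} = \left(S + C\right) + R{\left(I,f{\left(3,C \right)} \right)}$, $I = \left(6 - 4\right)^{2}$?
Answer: $75 + \sqrt{2} \approx 76.414$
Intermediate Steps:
$I = 4$ ($I = 2^{2} = 4$)
$R{\left(v,K \right)} = 6 + K v$
$N{\left(S,C \right)} = -14 + C + S$ ($N{\left(S,C \right)} = \left(S + C\right) + \left(6 - 20\right) = \left(C + S\right) + \left(6 - 20\right) = \left(C + S\right) - 14 = -14 + C + S$)
$\sqrt{-4 + 6} + N{\left(-1,0 \right)} \left(-5\right) = \sqrt{-4 + 6} + \left(-14 + 0 - 1\right) \left(-5\right) = \sqrt{2} - -75 = \sqrt{2} + 75 = 75 + \sqrt{2}$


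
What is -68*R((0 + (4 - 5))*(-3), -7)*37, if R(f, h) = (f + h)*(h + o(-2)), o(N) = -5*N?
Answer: 30192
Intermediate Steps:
R(f, h) = (10 + h)*(f + h) (R(f, h) = (f + h)*(h - 5*(-2)) = (f + h)*(h + 10) = (f + h)*(10 + h) = (10 + h)*(f + h))
-68*R((0 + (4 - 5))*(-3), -7)*37 = -68*((-7)² + 10*((0 + (4 - 5))*(-3)) + 10*(-7) + ((0 + (4 - 5))*(-3))*(-7))*37 = -68*(49 + 10*((0 - 1)*(-3)) - 70 + ((0 - 1)*(-3))*(-7))*37 = -68*(49 + 10*(-1*(-3)) - 70 - 1*(-3)*(-7))*37 = -68*(49 + 10*3 - 70 + 3*(-7))*37 = -68*(49 + 30 - 70 - 21)*37 = -68*(-12)*37 = 816*37 = 30192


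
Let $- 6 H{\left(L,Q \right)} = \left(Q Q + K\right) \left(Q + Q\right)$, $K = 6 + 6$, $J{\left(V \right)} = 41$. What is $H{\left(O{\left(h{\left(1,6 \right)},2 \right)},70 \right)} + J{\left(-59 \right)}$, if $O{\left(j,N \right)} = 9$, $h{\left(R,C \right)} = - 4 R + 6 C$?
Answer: $- \frac{343717}{3} \approx -1.1457 \cdot 10^{5}$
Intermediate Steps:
$K = 12$
$H{\left(L,Q \right)} = - \frac{Q \left(12 + Q^{2}\right)}{3}$ ($H{\left(L,Q \right)} = - \frac{\left(Q Q + 12\right) \left(Q + Q\right)}{6} = - \frac{\left(Q^{2} + 12\right) 2 Q}{6} = - \frac{\left(12 + Q^{2}\right) 2 Q}{6} = - \frac{2 Q \left(12 + Q^{2}\right)}{6} = - \frac{Q \left(12 + Q^{2}\right)}{3}$)
$H{\left(O{\left(h{\left(1,6 \right)},2 \right)},70 \right)} + J{\left(-59 \right)} = \left(- \frac{1}{3}\right) 70 \left(12 + 70^{2}\right) + 41 = \left(- \frac{1}{3}\right) 70 \left(12 + 4900\right) + 41 = \left(- \frac{1}{3}\right) 70 \cdot 4912 + 41 = - \frac{343840}{3} + 41 = - \frac{343717}{3}$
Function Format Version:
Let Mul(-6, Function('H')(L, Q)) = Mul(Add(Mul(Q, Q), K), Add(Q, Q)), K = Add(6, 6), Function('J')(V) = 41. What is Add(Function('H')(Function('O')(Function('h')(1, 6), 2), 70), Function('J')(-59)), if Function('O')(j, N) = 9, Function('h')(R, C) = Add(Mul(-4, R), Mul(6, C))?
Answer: Rational(-343717, 3) ≈ -1.1457e+5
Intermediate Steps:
K = 12
Function('H')(L, Q) = Mul(Rational(-1, 3), Q, Add(12, Pow(Q, 2))) (Function('H')(L, Q) = Mul(Rational(-1, 6), Mul(Add(Mul(Q, Q), 12), Add(Q, Q))) = Mul(Rational(-1, 6), Mul(Add(Pow(Q, 2), 12), Mul(2, Q))) = Mul(Rational(-1, 6), Mul(Add(12, Pow(Q, 2)), Mul(2, Q))) = Mul(Rational(-1, 6), Mul(2, Q, Add(12, Pow(Q, 2)))) = Mul(Rational(-1, 3), Q, Add(12, Pow(Q, 2))))
Add(Function('H')(Function('O')(Function('h')(1, 6), 2), 70), Function('J')(-59)) = Add(Mul(Rational(-1, 3), 70, Add(12, Pow(70, 2))), 41) = Add(Mul(Rational(-1, 3), 70, Add(12, 4900)), 41) = Add(Mul(Rational(-1, 3), 70, 4912), 41) = Add(Rational(-343840, 3), 41) = Rational(-343717, 3)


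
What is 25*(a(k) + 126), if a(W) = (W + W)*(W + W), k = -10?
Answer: 13150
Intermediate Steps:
a(W) = 4*W² (a(W) = (2*W)*(2*W) = 4*W²)
25*(a(k) + 126) = 25*(4*(-10)² + 126) = 25*(4*100 + 126) = 25*(400 + 126) = 25*526 = 13150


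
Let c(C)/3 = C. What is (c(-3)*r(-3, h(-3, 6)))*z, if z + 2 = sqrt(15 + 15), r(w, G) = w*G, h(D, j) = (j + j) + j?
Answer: -972 + 486*sqrt(30) ≈ 1689.9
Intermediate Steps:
h(D, j) = 3*j (h(D, j) = 2*j + j = 3*j)
r(w, G) = G*w
c(C) = 3*C
z = -2 + sqrt(30) (z = -2 + sqrt(15 + 15) = -2 + sqrt(30) ≈ 3.4772)
(c(-3)*r(-3, h(-3, 6)))*z = ((3*(-3))*((3*6)*(-3)))*(-2 + sqrt(30)) = (-162*(-3))*(-2 + sqrt(30)) = (-9*(-54))*(-2 + sqrt(30)) = 486*(-2 + sqrt(30)) = -972 + 486*sqrt(30)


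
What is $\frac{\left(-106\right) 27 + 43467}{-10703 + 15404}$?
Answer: $\frac{13535}{1567} \approx 8.6375$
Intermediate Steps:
$\frac{\left(-106\right) 27 + 43467}{-10703 + 15404} = \frac{-2862 + 43467}{4701} = 40605 \cdot \frac{1}{4701} = \frac{13535}{1567}$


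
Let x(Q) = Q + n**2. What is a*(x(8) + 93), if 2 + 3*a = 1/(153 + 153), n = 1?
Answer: -611/9 ≈ -67.889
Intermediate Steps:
a = -611/918 (a = -2/3 + 1/(3*(153 + 153)) = -2/3 + (1/3)/306 = -2/3 + (1/3)*(1/306) = -2/3 + 1/918 = -611/918 ≈ -0.66558)
x(Q) = 1 + Q (x(Q) = Q + 1**2 = Q + 1 = 1 + Q)
a*(x(8) + 93) = -611*((1 + 8) + 93)/918 = -611*(9 + 93)/918 = -611/918*102 = -611/9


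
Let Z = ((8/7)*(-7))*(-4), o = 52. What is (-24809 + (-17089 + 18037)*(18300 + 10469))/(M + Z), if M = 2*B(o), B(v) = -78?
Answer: -27248203/124 ≈ -2.1974e+5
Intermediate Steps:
Z = 32 (Z = ((8*(1/7))*(-7))*(-4) = ((8/7)*(-7))*(-4) = -8*(-4) = 32)
M = -156 (M = 2*(-78) = -156)
(-24809 + (-17089 + 18037)*(18300 + 10469))/(M + Z) = (-24809 + (-17089 + 18037)*(18300 + 10469))/(-156 + 32) = (-24809 + 948*28769)/(-124) = (-24809 + 27273012)*(-1/124) = 27248203*(-1/124) = -27248203/124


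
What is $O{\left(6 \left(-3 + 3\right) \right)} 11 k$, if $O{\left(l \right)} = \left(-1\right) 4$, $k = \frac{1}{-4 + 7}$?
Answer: $- \frac{44}{3} \approx -14.667$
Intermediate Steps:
$k = \frac{1}{3} \approx 0.33333$
$O{\left(l \right)} = -4$
$O{\left(6 \left(-3 + 3\right) \right)} 11 k = \left(-4\right) 11 \cdot \frac{1}{3} = \left(-44\right) \frac{1}{3} = - \frac{44}{3}$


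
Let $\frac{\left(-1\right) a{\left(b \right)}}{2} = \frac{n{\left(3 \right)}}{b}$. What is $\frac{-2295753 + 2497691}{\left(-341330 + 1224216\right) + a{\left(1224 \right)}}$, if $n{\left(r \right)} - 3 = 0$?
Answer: $\frac{41195352}{180108743} \approx 0.22872$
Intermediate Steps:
$n{\left(r \right)} = 3$ ($n{\left(r \right)} = 3 + 0 = 3$)
$a{\left(b \right)} = - \frac{6}{b}$ ($a{\left(b \right)} = - 2 \frac{3}{b} = - \frac{6}{b}$)
$\frac{-2295753 + 2497691}{\left(-341330 + 1224216\right) + a{\left(1224 \right)}} = \frac{-2295753 + 2497691}{\left(-341330 + 1224216\right) - \frac{6}{1224}} = \frac{201938}{882886 - \frac{1}{204}} = \frac{201938}{\frac{180108743}{204}} = 201938 \cdot \frac{204}{180108743} = \frac{41195352}{180108743}$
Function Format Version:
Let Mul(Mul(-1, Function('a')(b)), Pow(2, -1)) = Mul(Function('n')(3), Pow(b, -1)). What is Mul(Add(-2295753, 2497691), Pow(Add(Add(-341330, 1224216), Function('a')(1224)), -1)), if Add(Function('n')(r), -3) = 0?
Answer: Rational(41195352, 180108743) ≈ 0.22872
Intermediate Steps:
Function('n')(r) = 3 (Function('n')(r) = Add(3, 0) = 3)
Function('a')(b) = Mul(-6, Pow(b, -1)) (Function('a')(b) = Mul(-2, Mul(3, Pow(b, -1))) = Mul(-6, Pow(b, -1)))
Mul(Add(-2295753, 2497691), Pow(Add(Add(-341330, 1224216), Function('a')(1224)), -1)) = Mul(Add(-2295753, 2497691), Pow(Add(Add(-341330, 1224216), Mul(-6, Pow(1224, -1))), -1)) = Mul(201938, Pow(Add(882886, Mul(-6, Rational(1, 1224))), -1)) = Mul(201938, Pow(Add(882886, Rational(-1, 204)), -1)) = Mul(201938, Pow(Rational(180108743, 204), -1)) = Mul(201938, Rational(204, 180108743)) = Rational(41195352, 180108743)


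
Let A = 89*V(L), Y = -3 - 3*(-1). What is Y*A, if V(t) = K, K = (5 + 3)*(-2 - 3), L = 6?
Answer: 0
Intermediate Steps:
K = -40 (K = 8*(-5) = -40)
Y = 0 (Y = -3 + 3 = 0)
V(t) = -40
A = -3560 (A = 89*(-40) = -3560)
Y*A = 0*(-3560) = 0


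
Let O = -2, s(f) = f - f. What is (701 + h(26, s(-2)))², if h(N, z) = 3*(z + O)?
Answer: 483025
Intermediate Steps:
s(f) = 0
h(N, z) = -6 + 3*z (h(N, z) = 3*(z - 2) = 3*(-2 + z) = -6 + 3*z)
(701 + h(26, s(-2)))² = (701 + (-6 + 3*0))² = (701 + (-6 + 0))² = (701 - 6)² = 695² = 483025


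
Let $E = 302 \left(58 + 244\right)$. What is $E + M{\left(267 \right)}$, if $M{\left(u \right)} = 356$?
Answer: $91560$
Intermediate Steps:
$E = 91204$ ($E = 302 \cdot 302 = 91204$)
$E + M{\left(267 \right)} = 91204 + 356 = 91560$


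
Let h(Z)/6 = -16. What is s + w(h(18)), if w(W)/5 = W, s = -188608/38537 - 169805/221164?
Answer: -4139295667637/8522997068 ≈ -485.66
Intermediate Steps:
s = -48257074997/8522997068 (s = -188608*1/38537 - 169805*1/221164 = -188608/38537 - 169805/221164 = -48257074997/8522997068 ≈ -5.6620)
h(Z) = -96 (h(Z) = 6*(-16) = -96)
w(W) = 5*W
s + w(h(18)) = -48257074997/8522997068 + 5*(-96) = -48257074997/8522997068 - 480 = -4139295667637/8522997068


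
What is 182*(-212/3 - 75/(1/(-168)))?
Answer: 6841016/3 ≈ 2.2803e+6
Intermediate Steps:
182*(-212/3 - 75/(1/(-168))) = 182*(-212*1/3 - 75/(-1/168)) = 182*(-212/3 - 75*(-168)) = 182*(-212/3 + 12600) = 182*(37588/3) = 6841016/3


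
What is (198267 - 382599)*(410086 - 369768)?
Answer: -7431897576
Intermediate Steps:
(198267 - 382599)*(410086 - 369768) = -184332*40318 = -7431897576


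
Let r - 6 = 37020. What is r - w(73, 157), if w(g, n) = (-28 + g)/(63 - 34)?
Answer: 1073709/29 ≈ 37024.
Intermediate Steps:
r = 37026 (r = 6 + 37020 = 37026)
w(g, n) = -28/29 + g/29 (w(g, n) = (-28 + g)/29 = (-28 + g)*(1/29) = -28/29 + g/29)
r - w(73, 157) = 37026 - (-28/29 + (1/29)*73) = 37026 - (-28/29 + 73/29) = 37026 - 1*45/29 = 37026 - 45/29 = 1073709/29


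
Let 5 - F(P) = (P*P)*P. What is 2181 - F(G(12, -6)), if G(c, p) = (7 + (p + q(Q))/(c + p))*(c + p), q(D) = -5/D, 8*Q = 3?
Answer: 373184/27 ≈ 13822.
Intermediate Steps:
Q = 3/8 (Q = (⅛)*3 = 3/8 ≈ 0.37500)
G(c, p) = (7 + (-40/3 + p)/(c + p))*(c + p) (G(c, p) = (7 + (p - 5/3/8)/(c + p))*(c + p) = (7 + (p - 5*8/3)/(c + p))*(c + p) = (7 + (p - 40/3)/(c + p))*(c + p) = (7 + (-40/3 + p)/(c + p))*(c + p))
F(P) = 5 - P³ (F(P) = 5 - P*P*P = 5 - P²*P = 5 - P³)
2181 - F(G(12, -6)) = 2181 - (5 - (-40/3 + 7*12 + 8*(-6))³) = 2181 - (5 - (-40/3 + 84 - 48)³) = 2181 - (5 - (68/3)³) = 2181 - (5 - 1*314432/27) = 2181 - (5 - 314432/27) = 2181 - 1*(-314297/27) = 2181 + 314297/27 = 373184/27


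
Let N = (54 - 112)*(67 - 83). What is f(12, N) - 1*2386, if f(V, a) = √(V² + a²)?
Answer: -2386 + 4*√53833 ≈ -1457.9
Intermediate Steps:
N = 928 (N = -58*(-16) = 928)
f(12, N) - 1*2386 = √(12² + 928²) - 1*2386 = √(144 + 861184) - 2386 = √861328 - 2386 = 4*√53833 - 2386 = -2386 + 4*√53833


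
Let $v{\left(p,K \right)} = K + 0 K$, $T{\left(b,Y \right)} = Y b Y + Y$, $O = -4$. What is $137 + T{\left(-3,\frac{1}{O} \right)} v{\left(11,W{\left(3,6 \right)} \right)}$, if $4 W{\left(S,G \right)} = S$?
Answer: $\frac{8747}{64} \approx 136.67$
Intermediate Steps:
$W{\left(S,G \right)} = \frac{S}{4}$
$T{\left(b,Y \right)} = Y + b Y^{2}$ ($T{\left(b,Y \right)} = b Y^{2} + Y = Y + b Y^{2}$)
$v{\left(p,K \right)} = K$ ($v{\left(p,K \right)} = K + 0 = K$)
$137 + T{\left(-3,\frac{1}{O} \right)} v{\left(11,W{\left(3,6 \right)} \right)} = 137 + \frac{1 + \frac{1}{-4} \left(-3\right)}{-4} \cdot \frac{1}{4} \cdot 3 = 137 + - \frac{1 - - \frac{3}{4}}{4} \cdot \frac{3}{4} = 137 + - \frac{1 + \frac{3}{4}}{4} \cdot \frac{3}{4} = 137 + \left(- \frac{1}{4}\right) \frac{7}{4} \cdot \frac{3}{4} = 137 - \frac{21}{64} = \frac{8747}{64}$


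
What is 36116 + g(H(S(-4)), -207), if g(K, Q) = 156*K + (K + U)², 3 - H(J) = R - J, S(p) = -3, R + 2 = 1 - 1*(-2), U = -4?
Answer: 35985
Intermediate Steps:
R = 1 (R = -2 + (1 - 1*(-2)) = -2 + (1 + 2) = -2 + 3 = 1)
H(J) = 2 + J (H(J) = 3 - (1 - J) = 3 + (-1 + J) = 2 + J)
g(K, Q) = (-4 + K)² + 156*K (g(K, Q) = 156*K + (K - 4)² = 156*K + (-4 + K)² = (-4 + K)² + 156*K)
36116 + g(H(S(-4)), -207) = 36116 + ((-4 + (2 - 3))² + 156*(2 - 3)) = 36116 + ((-4 - 1)² + 156*(-1)) = 36116 + ((-5)² - 156) = 36116 + (25 - 156) = 36116 - 131 = 35985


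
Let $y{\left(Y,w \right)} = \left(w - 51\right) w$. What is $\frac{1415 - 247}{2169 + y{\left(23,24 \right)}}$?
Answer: $\frac{1168}{1521} \approx 0.76792$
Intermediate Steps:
$y{\left(Y,w \right)} = w \left(-51 + w\right)$ ($y{\left(Y,w \right)} = \left(-51 + w\right) w = w \left(-51 + w\right)$)
$\frac{1415 - 247}{2169 + y{\left(23,24 \right)}} = \frac{1415 - 247}{2169 + 24 \left(-51 + 24\right)} = \frac{1168}{2169 + 24 \left(-27\right)} = \frac{1168}{2169 - 648} = \frac{1168}{1521}$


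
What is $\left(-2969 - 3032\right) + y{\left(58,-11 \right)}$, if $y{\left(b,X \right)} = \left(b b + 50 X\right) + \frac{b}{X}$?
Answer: $- \frac{35115}{11} \approx -3192.3$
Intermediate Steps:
$y{\left(b,X \right)} = b^{2} + 50 X + \frac{b}{X}$ ($y{\left(b,X \right)} = \left(b^{2} + 50 X\right) + \frac{b}{X} = b^{2} + 50 X + \frac{b}{X}$)
$\left(-2969 - 3032\right) + y{\left(58,-11 \right)} = \left(-2969 - 3032\right) + \left(58^{2} + 50 \left(-11\right) + \frac{58}{-11}\right) = -6001 + \left(3364 - 550 + 58 \left(- \frac{1}{11}\right)\right) = -6001 - - \frac{30896}{11} = -6001 + \frac{30896}{11} = - \frac{35115}{11}$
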